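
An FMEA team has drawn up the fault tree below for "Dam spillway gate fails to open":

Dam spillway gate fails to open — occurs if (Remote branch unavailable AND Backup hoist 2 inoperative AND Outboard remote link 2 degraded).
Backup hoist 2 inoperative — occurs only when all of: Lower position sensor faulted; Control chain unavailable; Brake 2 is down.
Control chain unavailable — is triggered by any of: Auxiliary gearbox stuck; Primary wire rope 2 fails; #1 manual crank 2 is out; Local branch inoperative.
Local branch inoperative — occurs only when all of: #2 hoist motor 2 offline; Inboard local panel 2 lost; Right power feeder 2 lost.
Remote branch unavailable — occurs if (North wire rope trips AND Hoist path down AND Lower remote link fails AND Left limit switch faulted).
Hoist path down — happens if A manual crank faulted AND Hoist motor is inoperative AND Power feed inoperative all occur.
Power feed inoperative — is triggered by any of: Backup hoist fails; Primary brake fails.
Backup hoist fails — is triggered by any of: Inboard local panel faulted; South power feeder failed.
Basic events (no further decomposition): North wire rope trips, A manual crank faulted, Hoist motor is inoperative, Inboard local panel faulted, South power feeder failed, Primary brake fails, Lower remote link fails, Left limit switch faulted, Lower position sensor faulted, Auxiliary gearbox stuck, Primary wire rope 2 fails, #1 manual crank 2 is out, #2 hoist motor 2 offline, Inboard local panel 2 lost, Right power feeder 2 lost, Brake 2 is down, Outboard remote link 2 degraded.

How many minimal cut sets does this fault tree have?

Backup hoist fails [OR]: union of children's cut sets → 2 cut set(s).
Power feed inoperative [OR]: union of children's cut sets → 3 cut set(s).
Hoist path down [AND]: one cut set from each child combined → 1 × 1 × 3 = 3 cut set(s).
Remote branch unavailable [AND]: one cut set from each child combined → 1 × 3 × 1 × 1 = 3 cut set(s).
Local branch inoperative [AND]: one cut set from each child combined → 1 × 1 × 1 = 1 cut set(s).
Control chain unavailable [OR]: union of children's cut sets → 4 cut set(s).
Backup hoist 2 inoperative [AND]: one cut set from each child combined → 1 × 4 × 1 = 4 cut set(s).
Dam spillway gate fails to open [AND]: one cut set from each child combined → 3 × 4 × 1 = 12 cut set(s).

12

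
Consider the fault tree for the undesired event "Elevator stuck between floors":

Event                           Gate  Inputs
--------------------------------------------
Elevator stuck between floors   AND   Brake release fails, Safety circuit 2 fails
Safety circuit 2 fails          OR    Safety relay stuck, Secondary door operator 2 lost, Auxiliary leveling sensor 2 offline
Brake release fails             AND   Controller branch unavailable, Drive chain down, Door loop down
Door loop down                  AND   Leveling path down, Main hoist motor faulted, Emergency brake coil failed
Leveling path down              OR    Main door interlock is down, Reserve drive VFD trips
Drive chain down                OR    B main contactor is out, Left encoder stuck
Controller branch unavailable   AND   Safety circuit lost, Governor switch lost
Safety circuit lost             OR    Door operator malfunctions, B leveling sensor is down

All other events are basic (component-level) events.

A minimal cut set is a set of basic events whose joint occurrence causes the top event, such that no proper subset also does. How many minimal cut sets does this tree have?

Safety circuit lost [OR]: union of children's cut sets → 2 cut set(s).
Controller branch unavailable [AND]: one cut set from each child combined → 2 × 1 = 2 cut set(s).
Drive chain down [OR]: union of children's cut sets → 2 cut set(s).
Leveling path down [OR]: union of children's cut sets → 2 cut set(s).
Door loop down [AND]: one cut set from each child combined → 2 × 1 × 1 = 2 cut set(s).
Brake release fails [AND]: one cut set from each child combined → 2 × 2 × 2 = 8 cut set(s).
Safety circuit 2 fails [OR]: union of children's cut sets → 3 cut set(s).
Elevator stuck between floors [AND]: one cut set from each child combined → 8 × 3 = 24 cut set(s).

24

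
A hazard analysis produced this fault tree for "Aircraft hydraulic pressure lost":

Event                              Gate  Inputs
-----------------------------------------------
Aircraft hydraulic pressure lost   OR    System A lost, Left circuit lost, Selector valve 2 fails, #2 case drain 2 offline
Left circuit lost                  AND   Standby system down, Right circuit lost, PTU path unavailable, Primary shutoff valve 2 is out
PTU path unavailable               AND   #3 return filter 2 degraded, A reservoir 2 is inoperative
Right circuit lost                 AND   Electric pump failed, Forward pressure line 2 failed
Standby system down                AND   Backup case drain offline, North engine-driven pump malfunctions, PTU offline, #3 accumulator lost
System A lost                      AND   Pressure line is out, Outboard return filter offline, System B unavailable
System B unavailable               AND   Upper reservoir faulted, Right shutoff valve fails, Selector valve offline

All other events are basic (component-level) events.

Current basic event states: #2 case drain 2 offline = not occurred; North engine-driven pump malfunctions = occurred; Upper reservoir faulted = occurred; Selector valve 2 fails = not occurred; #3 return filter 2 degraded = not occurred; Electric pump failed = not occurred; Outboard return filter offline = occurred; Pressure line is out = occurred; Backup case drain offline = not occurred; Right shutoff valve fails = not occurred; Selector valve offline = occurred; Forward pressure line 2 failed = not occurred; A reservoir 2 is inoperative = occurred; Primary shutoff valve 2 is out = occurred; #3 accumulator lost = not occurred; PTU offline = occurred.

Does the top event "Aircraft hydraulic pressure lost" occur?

System B unavailable [AND]: Upper reservoir faulted=occurs, Right shutoff valve fails=not, Selector valve offline=occurs → not all inputs occur → does not occur.
System A lost [AND]: Pressure line is out=occurs, Outboard return filter offline=occurs, System B unavailable=not → not all inputs occur → does not occur.
Standby system down [AND]: Backup case drain offline=not, North engine-driven pump malfunctions=occurs, PTU offline=occurs, #3 accumulator lost=not → not all inputs occur → does not occur.
Right circuit lost [AND]: Electric pump failed=not, Forward pressure line 2 failed=not → not all inputs occur → does not occur.
PTU path unavailable [AND]: #3 return filter 2 degraded=not, A reservoir 2 is inoperative=occurs → not all inputs occur → does not occur.
Left circuit lost [AND]: Standby system down=not, Right circuit lost=not, PTU path unavailable=not, Primary shutoff valve 2 is out=occurs → not all inputs occur → does not occur.
Aircraft hydraulic pressure lost [OR]: System A lost=not, Left circuit lost=not, Selector valve 2 fails=not, #2 case drain 2 offline=not → no input occurs → does not occur.

No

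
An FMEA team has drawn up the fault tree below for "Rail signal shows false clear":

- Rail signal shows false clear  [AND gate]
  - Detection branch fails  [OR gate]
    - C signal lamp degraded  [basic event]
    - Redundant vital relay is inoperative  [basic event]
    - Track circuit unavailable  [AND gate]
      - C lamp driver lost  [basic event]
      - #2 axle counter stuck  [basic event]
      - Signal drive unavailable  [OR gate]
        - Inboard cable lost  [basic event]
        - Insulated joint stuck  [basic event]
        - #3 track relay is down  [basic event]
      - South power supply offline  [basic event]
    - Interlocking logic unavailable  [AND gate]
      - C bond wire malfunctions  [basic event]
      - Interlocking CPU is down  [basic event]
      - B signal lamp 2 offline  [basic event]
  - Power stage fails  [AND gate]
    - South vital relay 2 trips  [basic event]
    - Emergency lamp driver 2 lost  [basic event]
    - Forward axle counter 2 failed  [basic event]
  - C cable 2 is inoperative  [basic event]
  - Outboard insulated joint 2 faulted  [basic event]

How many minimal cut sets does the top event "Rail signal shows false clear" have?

6

Signal drive unavailable [OR]: union of children's cut sets → 3 cut set(s).
Track circuit unavailable [AND]: one cut set from each child combined → 1 × 1 × 3 × 1 = 3 cut set(s).
Interlocking logic unavailable [AND]: one cut set from each child combined → 1 × 1 × 1 = 1 cut set(s).
Detection branch fails [OR]: union of children's cut sets → 6 cut set(s).
Power stage fails [AND]: one cut set from each child combined → 1 × 1 × 1 = 1 cut set(s).
Rail signal shows false clear [AND]: one cut set from each child combined → 6 × 1 × 1 × 1 = 6 cut set(s).
Minimal cut sets: {C cable 2 is inoperative, C signal lamp degraded, Emergency lamp driver 2 lost, Forward axle counter 2 failed, Outboard insulated joint 2 faulted, South vital relay 2 trips}; {C cable 2 is inoperative, Emergency lamp driver 2 lost, Forward axle counter 2 failed, Outboard insulated joint 2 faulted, Redundant vital relay is inoperative, South vital relay 2 trips}; {#2 axle counter stuck, C cable 2 is inoperative, C lamp driver lost, Emergency lamp driver 2 lost, Forward axle counter 2 failed, Inboard cable lost, Outboard insulated joint 2 faulted, South power supply offline, South vital relay 2 trips}; {#2 axle counter stuck, C cable 2 is inoperative, C lamp driver lost, Emergency lamp driver 2 lost, Forward axle counter 2 failed, Insulated joint stuck, Outboard insulated joint 2 faulted, South power supply offline, South vital relay 2 trips}; {#2 axle counter stuck, #3 track relay is down, C cable 2 is inoperative, C lamp driver lost, Emergency lamp driver 2 lost, Forward axle counter 2 failed, Outboard insulated joint 2 faulted, South power supply offline, South vital relay 2 trips}; {B signal lamp 2 offline, C bond wire malfunctions, C cable 2 is inoperative, Emergency lamp driver 2 lost, Forward axle counter 2 failed, Interlocking CPU is down, Outboard insulated joint 2 faulted, South vital relay 2 trips}.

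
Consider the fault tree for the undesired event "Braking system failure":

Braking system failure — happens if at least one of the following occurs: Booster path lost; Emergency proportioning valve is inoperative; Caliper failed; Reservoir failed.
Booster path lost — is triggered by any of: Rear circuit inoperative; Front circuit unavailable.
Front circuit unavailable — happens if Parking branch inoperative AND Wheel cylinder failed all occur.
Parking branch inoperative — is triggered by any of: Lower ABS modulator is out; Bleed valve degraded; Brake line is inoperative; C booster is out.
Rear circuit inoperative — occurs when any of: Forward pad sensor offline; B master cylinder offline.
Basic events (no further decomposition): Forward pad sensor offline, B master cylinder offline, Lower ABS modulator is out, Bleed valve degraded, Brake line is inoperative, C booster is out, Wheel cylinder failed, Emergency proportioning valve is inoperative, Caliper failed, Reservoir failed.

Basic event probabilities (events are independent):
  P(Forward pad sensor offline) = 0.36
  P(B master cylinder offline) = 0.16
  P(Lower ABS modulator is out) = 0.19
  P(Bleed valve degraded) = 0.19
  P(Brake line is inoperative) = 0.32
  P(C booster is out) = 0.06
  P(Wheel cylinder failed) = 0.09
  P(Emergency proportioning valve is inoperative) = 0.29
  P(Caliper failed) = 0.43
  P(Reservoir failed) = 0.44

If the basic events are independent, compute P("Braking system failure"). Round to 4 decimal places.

0.8845

P(Rear circuit inoperative) [OR] = 1 − (1−0.36) × (1−0.16) = 0.462400
P(Parking branch inoperative) [OR] = 1 − (1−0.19) × (1−0.19) × (1−0.32) × (1−0.06) = 0.580621
P(Front circuit unavailable) [AND] = 0.580621 × 0.09 = 0.052256
P(Booster path lost) [OR] = 1 − (1−0.462400) × (1−0.052256) = 0.490493
P(Braking system failure) [OR] = 1 − (1−0.490493) × (1−0.29) × (1−0.43) × (1−0.44) = 0.884529
Rounded to 4 decimal places: P(Braking system failure) ≈ 0.8845.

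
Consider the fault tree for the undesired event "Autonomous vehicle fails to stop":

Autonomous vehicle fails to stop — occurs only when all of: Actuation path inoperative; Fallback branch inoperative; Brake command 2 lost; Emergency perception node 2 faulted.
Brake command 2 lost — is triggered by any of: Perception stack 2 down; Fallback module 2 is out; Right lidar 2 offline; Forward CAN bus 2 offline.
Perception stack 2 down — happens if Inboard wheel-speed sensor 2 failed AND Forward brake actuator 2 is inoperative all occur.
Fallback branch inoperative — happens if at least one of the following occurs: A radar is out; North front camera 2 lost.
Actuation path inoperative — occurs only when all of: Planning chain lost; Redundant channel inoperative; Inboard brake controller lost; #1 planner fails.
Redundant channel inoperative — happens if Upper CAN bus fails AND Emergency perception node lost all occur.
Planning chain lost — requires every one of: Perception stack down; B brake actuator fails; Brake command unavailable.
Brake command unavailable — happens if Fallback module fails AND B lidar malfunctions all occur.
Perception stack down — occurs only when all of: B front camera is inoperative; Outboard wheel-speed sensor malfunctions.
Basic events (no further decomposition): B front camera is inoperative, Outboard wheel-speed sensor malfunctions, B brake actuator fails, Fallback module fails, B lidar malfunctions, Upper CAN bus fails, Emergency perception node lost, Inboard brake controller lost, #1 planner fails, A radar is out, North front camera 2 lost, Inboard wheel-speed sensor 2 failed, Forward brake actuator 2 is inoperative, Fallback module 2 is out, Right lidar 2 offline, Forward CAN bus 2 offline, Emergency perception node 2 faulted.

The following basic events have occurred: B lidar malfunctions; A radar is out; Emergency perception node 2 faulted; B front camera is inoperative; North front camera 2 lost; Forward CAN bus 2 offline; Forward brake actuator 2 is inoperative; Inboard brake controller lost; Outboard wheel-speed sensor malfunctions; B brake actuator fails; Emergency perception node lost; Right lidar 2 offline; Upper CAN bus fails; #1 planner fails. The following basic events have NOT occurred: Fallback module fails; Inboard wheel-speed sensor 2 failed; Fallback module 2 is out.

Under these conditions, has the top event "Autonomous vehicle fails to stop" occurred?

No

Perception stack down [AND]: B front camera is inoperative=occurs, Outboard wheel-speed sensor malfunctions=occurs → all inputs occur → occurs.
Brake command unavailable [AND]: Fallback module fails=not, B lidar malfunctions=occurs → not all inputs occur → does not occur.
Planning chain lost [AND]: Perception stack down=occurs, B brake actuator fails=occurs, Brake command unavailable=not → not all inputs occur → does not occur.
Redundant channel inoperative [AND]: Upper CAN bus fails=occurs, Emergency perception node lost=occurs → all inputs occur → occurs.
Actuation path inoperative [AND]: Planning chain lost=not, Redundant channel inoperative=occurs, Inboard brake controller lost=occurs, #1 planner fails=occurs → not all inputs occur → does not occur.
Fallback branch inoperative [OR]: A radar is out=occurs, North front camera 2 lost=occurs → at least one input occurs → occurs.
Perception stack 2 down [AND]: Inboard wheel-speed sensor 2 failed=not, Forward brake actuator 2 is inoperative=occurs → not all inputs occur → does not occur.
Brake command 2 lost [OR]: Perception stack 2 down=not, Fallback module 2 is out=not, Right lidar 2 offline=occurs, Forward CAN bus 2 offline=occurs → at least one input occurs → occurs.
Autonomous vehicle fails to stop [AND]: Actuation path inoperative=not, Fallback branch inoperative=occurs, Brake command 2 lost=occurs, Emergency perception node 2 faulted=occurs → not all inputs occur → does not occur.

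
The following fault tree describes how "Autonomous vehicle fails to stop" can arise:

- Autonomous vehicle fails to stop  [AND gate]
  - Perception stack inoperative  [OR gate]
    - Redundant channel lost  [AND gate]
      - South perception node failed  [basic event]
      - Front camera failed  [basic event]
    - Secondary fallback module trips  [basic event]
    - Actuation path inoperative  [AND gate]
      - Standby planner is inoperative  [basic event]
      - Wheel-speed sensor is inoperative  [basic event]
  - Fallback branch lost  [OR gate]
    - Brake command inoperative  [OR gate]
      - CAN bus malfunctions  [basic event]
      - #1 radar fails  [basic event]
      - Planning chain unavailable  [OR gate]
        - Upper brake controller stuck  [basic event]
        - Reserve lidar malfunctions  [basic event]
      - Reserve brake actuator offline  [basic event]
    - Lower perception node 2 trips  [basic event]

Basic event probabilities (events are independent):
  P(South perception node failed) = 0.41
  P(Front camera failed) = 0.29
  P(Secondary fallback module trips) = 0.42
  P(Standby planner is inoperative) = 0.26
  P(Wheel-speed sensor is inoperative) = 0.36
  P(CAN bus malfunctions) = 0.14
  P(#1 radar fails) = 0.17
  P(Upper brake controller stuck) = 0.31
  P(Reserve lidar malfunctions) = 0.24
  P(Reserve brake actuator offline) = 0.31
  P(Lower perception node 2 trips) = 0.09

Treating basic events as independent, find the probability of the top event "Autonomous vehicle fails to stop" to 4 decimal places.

0.4106

P(Redundant channel lost) [AND] = 0.41 × 0.29 = 0.118900
P(Actuation path inoperative) [AND] = 0.26 × 0.36 = 0.093600
P(Perception stack inoperative) [OR] = 1 − (1−0.118900) × (1−0.42) × (1−0.093600) = 0.536795
P(Planning chain unavailable) [OR] = 1 − (1−0.31) × (1−0.24) = 0.475600
P(Brake command inoperative) [OR] = 1 − (1−0.14) × (1−0.17) × (1−0.475600) × (1−0.31) = 0.741721
P(Fallback branch lost) [OR] = 1 − (1−0.741721) × (1−0.09) = 0.764966
P(Autonomous vehicle fails to stop) [AND] = 0.536795 × 0.764966 = 0.410630
Rounded to 4 decimal places: P(Autonomous vehicle fails to stop) ≈ 0.4106.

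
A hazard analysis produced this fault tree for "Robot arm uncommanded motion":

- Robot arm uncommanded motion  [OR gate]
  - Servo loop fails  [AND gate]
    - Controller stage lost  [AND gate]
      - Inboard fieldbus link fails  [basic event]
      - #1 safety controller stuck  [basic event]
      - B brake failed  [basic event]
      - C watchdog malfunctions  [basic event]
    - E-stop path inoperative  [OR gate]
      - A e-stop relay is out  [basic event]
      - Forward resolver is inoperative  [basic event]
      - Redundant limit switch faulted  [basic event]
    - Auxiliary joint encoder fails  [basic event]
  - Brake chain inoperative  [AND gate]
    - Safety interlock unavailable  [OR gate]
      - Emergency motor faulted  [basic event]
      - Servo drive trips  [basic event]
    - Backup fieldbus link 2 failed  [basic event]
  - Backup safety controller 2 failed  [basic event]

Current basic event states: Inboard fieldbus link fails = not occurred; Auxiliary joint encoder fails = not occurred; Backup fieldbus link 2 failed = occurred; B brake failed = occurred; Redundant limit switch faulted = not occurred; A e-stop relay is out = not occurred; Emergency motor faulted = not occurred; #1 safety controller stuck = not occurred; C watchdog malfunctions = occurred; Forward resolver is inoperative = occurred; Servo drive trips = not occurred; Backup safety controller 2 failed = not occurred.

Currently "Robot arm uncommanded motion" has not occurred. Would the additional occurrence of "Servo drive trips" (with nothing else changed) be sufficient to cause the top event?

Counterfactual: set "Servo drive trips" to occurred.
Controller stage lost [AND]: Inboard fieldbus link fails=not, #1 safety controller stuck=not, B brake failed=occurs, C watchdog malfunctions=occurs → not all inputs occur → does not occur.
E-stop path inoperative [OR]: A e-stop relay is out=not, Forward resolver is inoperative=occurs, Redundant limit switch faulted=not → at least one input occurs → occurs.
Servo loop fails [AND]: Controller stage lost=not, E-stop path inoperative=occurs, Auxiliary joint encoder fails=not → not all inputs occur → does not occur.
Safety interlock unavailable [OR]: Emergency motor faulted=not, Servo drive trips=occurs → at least one input occurs → occurs.
Brake chain inoperative [AND]: Safety interlock unavailable=occurs, Backup fieldbus link 2 failed=occurs → all inputs occur → occurs.
Robot arm uncommanded motion [OR]: Servo loop fails=not, Brake chain inoperative=occurs, Backup safety controller 2 failed=not → at least one input occurs → occurs.

Yes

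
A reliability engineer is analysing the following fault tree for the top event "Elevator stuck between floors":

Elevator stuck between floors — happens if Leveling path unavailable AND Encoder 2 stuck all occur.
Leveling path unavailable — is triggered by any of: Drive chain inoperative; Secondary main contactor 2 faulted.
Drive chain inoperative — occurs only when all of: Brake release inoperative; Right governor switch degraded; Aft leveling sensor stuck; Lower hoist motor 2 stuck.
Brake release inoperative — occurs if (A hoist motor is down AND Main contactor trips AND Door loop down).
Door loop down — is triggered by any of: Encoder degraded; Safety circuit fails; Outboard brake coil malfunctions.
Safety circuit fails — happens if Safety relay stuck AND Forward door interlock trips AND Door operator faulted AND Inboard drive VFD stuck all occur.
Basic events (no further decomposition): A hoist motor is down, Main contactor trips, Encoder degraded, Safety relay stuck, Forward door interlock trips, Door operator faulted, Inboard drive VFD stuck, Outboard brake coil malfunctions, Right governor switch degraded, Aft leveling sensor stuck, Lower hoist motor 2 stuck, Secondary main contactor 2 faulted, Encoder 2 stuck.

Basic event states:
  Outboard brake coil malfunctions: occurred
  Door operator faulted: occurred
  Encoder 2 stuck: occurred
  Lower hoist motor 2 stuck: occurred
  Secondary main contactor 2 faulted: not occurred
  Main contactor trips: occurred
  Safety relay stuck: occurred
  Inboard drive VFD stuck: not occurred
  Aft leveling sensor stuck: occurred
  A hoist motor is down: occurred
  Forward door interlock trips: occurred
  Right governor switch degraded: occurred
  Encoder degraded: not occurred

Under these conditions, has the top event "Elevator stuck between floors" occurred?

Safety circuit fails [AND]: Safety relay stuck=occurs, Forward door interlock trips=occurs, Door operator faulted=occurs, Inboard drive VFD stuck=not → not all inputs occur → does not occur.
Door loop down [OR]: Encoder degraded=not, Safety circuit fails=not, Outboard brake coil malfunctions=occurs → at least one input occurs → occurs.
Brake release inoperative [AND]: A hoist motor is down=occurs, Main contactor trips=occurs, Door loop down=occurs → all inputs occur → occurs.
Drive chain inoperative [AND]: Brake release inoperative=occurs, Right governor switch degraded=occurs, Aft leveling sensor stuck=occurs, Lower hoist motor 2 stuck=occurs → all inputs occur → occurs.
Leveling path unavailable [OR]: Drive chain inoperative=occurs, Secondary main contactor 2 faulted=not → at least one input occurs → occurs.
Elevator stuck between floors [AND]: Leveling path unavailable=occurs, Encoder 2 stuck=occurs → all inputs occur → occurs.

Yes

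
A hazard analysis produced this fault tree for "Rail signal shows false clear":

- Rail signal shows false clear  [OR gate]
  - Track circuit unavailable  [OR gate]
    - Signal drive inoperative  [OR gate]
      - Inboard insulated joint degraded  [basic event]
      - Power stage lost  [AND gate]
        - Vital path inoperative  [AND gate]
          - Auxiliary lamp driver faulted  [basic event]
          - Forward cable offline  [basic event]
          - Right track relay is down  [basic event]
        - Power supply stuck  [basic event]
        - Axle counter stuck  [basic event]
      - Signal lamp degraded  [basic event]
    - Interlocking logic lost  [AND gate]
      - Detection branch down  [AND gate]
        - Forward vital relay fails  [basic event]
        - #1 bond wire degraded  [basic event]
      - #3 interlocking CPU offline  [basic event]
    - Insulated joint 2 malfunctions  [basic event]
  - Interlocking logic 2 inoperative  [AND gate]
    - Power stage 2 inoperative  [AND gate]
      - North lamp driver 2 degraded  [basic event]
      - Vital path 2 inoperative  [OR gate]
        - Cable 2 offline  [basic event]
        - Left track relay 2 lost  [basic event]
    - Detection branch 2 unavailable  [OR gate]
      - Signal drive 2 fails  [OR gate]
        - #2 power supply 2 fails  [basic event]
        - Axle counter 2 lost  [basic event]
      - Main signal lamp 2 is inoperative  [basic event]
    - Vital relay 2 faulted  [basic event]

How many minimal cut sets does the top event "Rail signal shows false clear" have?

11

Vital path inoperative [AND]: one cut set from each child combined → 1 × 1 × 1 = 1 cut set(s).
Power stage lost [AND]: one cut set from each child combined → 1 × 1 × 1 = 1 cut set(s).
Signal drive inoperative [OR]: union of children's cut sets → 3 cut set(s).
Detection branch down [AND]: one cut set from each child combined → 1 × 1 = 1 cut set(s).
Interlocking logic lost [AND]: one cut set from each child combined → 1 × 1 = 1 cut set(s).
Track circuit unavailable [OR]: union of children's cut sets → 5 cut set(s).
Vital path 2 inoperative [OR]: union of children's cut sets → 2 cut set(s).
Power stage 2 inoperative [AND]: one cut set from each child combined → 1 × 2 = 2 cut set(s).
Signal drive 2 fails [OR]: union of children's cut sets → 2 cut set(s).
Detection branch 2 unavailable [OR]: union of children's cut sets → 3 cut set(s).
Interlocking logic 2 inoperative [AND]: one cut set from each child combined → 2 × 3 × 1 = 6 cut set(s).
Rail signal shows false clear [OR]: union of children's cut sets → 11 cut set(s).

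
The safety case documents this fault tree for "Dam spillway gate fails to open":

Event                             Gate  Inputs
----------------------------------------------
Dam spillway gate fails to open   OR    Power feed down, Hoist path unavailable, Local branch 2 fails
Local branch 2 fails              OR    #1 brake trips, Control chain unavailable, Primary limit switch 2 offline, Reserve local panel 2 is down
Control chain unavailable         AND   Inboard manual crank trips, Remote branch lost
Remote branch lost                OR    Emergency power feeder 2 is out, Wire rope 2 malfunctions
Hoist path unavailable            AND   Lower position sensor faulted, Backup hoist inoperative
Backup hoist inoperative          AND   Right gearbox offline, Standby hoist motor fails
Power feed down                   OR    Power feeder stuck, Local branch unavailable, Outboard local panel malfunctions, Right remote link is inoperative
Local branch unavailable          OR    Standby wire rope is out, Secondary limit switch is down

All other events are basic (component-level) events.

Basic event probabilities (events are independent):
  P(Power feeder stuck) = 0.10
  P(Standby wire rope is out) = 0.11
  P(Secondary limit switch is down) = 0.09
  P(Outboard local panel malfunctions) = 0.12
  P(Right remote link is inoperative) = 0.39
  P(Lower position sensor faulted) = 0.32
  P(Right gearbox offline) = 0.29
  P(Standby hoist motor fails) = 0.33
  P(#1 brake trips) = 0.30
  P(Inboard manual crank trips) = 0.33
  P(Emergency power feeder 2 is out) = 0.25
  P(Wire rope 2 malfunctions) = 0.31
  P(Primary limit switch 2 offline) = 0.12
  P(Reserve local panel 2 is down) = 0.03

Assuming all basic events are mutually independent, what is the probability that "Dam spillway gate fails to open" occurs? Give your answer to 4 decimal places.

0.8094

P(Local branch unavailable) [OR] = 1 − (1−0.11) × (1−0.09) = 0.190100
P(Power feed down) [OR] = 1 − (1−0.10) × (1−0.190100) × (1−0.12) × (1−0.39) = 0.608721
P(Backup hoist inoperative) [AND] = 0.29 × 0.33 = 0.095700
P(Hoist path unavailable) [AND] = 0.32 × 0.095700 = 0.030624
P(Remote branch lost) [OR] = 1 − (1−0.25) × (1−0.31) = 0.482500
P(Control chain unavailable) [AND] = 0.33 × 0.482500 = 0.159225
P(Local branch 2 fails) [OR] = 1 − (1−0.30) × (1−0.159225) × (1−0.12) × (1−0.03) = 0.497620
P(Dam spillway gate fails to open) [OR] = 1 − (1−0.608721) × (1−0.030624) × (1−0.497620) = 0.809449
Rounded to 4 decimal places: P(Dam spillway gate fails to open) ≈ 0.8094.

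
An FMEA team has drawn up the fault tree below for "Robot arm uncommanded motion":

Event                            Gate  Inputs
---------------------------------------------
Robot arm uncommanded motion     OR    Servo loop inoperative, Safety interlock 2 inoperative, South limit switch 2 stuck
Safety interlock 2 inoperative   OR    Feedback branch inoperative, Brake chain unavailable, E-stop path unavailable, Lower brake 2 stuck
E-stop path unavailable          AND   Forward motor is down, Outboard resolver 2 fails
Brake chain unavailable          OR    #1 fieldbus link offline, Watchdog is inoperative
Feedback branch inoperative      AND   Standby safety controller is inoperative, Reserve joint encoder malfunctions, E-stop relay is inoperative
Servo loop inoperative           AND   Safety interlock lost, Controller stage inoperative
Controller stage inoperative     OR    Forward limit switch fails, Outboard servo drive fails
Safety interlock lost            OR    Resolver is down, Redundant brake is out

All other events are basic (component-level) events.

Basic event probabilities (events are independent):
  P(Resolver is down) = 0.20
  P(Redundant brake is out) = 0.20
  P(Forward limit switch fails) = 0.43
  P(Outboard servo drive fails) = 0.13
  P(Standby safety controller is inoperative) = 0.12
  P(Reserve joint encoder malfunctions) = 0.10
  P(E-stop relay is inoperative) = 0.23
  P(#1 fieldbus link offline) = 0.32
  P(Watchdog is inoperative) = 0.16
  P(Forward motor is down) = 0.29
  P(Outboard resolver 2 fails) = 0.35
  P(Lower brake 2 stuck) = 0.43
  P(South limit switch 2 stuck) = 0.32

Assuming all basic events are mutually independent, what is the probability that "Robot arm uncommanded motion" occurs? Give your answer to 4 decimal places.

P(Safety interlock lost) [OR] = 1 − (1−0.20) × (1−0.20) = 0.360000
P(Controller stage inoperative) [OR] = 1 − (1−0.43) × (1−0.13) = 0.504100
P(Servo loop inoperative) [AND] = 0.360000 × 0.504100 = 0.181476
P(Feedback branch inoperative) [AND] = 0.12 × 0.10 × 0.23 = 0.002760
P(Brake chain unavailable) [OR] = 1 − (1−0.32) × (1−0.16) = 0.428800
P(E-stop path unavailable) [AND] = 0.29 × 0.35 = 0.101500
P(Safety interlock 2 inoperative) [OR] = 1 − (1−0.002760) × (1−0.428800) × (1−0.101500) × (1−0.43) = 0.708270
P(Robot arm uncommanded motion) [OR] = 1 − (1−0.181476) × (1−0.708270) × (1−0.32) = 0.837624
Rounded to 4 decimal places: P(Robot arm uncommanded motion) ≈ 0.8376.

0.8376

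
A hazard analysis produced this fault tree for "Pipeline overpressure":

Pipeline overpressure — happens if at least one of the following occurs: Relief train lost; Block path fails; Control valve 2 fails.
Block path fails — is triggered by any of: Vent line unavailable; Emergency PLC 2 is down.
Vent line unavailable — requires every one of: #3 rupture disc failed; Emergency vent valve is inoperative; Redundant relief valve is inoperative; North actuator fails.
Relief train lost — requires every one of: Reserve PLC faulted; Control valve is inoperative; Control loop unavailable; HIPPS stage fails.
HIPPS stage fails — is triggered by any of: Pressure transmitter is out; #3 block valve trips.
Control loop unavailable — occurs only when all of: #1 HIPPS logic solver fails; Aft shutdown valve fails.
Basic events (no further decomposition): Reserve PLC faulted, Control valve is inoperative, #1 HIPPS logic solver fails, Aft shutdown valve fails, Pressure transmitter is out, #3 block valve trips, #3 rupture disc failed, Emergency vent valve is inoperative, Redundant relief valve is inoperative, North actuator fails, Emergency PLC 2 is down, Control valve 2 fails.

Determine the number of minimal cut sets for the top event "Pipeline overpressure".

5

Control loop unavailable [AND]: one cut set from each child combined → 1 × 1 = 1 cut set(s).
HIPPS stage fails [OR]: union of children's cut sets → 2 cut set(s).
Relief train lost [AND]: one cut set from each child combined → 1 × 1 × 1 × 2 = 2 cut set(s).
Vent line unavailable [AND]: one cut set from each child combined → 1 × 1 × 1 × 1 = 1 cut set(s).
Block path fails [OR]: union of children's cut sets → 2 cut set(s).
Pipeline overpressure [OR]: union of children's cut sets → 5 cut set(s).
Minimal cut sets: {#1 HIPPS logic solver fails, Aft shutdown valve fails, Control valve is inoperative, Pressure transmitter is out, Reserve PLC faulted}; {#1 HIPPS logic solver fails, #3 block valve trips, Aft shutdown valve fails, Control valve is inoperative, Reserve PLC faulted}; {#3 rupture disc failed, Emergency vent valve is inoperative, North actuator fails, Redundant relief valve is inoperative}; {Emergency PLC 2 is down}; {Control valve 2 fails}.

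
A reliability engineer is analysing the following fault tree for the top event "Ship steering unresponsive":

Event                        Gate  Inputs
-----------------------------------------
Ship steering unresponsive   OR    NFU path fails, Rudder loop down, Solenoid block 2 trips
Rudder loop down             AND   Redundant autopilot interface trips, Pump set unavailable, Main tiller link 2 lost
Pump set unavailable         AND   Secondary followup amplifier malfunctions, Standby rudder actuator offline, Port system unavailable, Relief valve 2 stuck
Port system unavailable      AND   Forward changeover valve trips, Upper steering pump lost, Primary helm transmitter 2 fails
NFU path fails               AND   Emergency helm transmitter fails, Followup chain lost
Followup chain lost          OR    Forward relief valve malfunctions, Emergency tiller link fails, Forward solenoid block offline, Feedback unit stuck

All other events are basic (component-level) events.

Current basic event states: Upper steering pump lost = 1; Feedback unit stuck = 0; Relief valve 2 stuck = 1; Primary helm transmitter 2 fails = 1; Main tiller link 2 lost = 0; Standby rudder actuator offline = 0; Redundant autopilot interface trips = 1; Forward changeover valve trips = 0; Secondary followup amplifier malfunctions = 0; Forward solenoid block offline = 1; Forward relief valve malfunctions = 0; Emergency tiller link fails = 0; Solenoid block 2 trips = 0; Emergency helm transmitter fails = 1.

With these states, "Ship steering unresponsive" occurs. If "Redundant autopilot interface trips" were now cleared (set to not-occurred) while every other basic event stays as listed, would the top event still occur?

Yes

Counterfactual: set "Redundant autopilot interface trips" to not occurred.
Followup chain lost [OR]: Forward relief valve malfunctions=not, Emergency tiller link fails=not, Forward solenoid block offline=occurs, Feedback unit stuck=not → at least one input occurs → occurs.
NFU path fails [AND]: Emergency helm transmitter fails=occurs, Followup chain lost=occurs → all inputs occur → occurs.
Port system unavailable [AND]: Forward changeover valve trips=not, Upper steering pump lost=occurs, Primary helm transmitter 2 fails=occurs → not all inputs occur → does not occur.
Pump set unavailable [AND]: Secondary followup amplifier malfunctions=not, Standby rudder actuator offline=not, Port system unavailable=not, Relief valve 2 stuck=occurs → not all inputs occur → does not occur.
Rudder loop down [AND]: Redundant autopilot interface trips=not, Pump set unavailable=not, Main tiller link 2 lost=not → not all inputs occur → does not occur.
Ship steering unresponsive [OR]: NFU path fails=occurs, Rudder loop down=not, Solenoid block 2 trips=not → at least one input occurs → occurs.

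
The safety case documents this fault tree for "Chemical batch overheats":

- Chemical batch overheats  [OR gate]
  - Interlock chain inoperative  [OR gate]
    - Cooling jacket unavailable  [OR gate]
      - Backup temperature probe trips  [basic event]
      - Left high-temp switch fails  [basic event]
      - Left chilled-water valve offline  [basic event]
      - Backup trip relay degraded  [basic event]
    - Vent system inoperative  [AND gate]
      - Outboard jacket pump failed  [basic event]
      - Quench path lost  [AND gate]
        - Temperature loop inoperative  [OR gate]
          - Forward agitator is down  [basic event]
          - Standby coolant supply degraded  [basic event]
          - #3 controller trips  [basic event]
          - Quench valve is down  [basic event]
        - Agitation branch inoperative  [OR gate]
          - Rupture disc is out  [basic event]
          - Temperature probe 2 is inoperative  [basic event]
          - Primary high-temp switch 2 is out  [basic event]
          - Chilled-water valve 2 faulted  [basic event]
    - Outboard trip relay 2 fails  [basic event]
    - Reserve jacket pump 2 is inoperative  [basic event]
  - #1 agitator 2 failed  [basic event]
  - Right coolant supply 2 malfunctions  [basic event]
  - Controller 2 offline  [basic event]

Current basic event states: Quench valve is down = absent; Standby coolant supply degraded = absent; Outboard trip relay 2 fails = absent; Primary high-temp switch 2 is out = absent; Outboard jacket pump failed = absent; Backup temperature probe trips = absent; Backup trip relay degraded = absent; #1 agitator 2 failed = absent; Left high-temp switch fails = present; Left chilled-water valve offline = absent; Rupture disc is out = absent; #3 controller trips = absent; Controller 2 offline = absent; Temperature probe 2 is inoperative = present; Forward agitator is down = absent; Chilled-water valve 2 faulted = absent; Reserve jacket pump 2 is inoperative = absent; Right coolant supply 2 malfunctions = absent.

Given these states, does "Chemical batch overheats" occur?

Yes

Cooling jacket unavailable [OR]: Backup temperature probe trips=not, Left high-temp switch fails=occurs, Left chilled-water valve offline=not, Backup trip relay degraded=not → at least one input occurs → occurs.
Temperature loop inoperative [OR]: Forward agitator is down=not, Standby coolant supply degraded=not, #3 controller trips=not, Quench valve is down=not → no input occurs → does not occur.
Agitation branch inoperative [OR]: Rupture disc is out=not, Temperature probe 2 is inoperative=occurs, Primary high-temp switch 2 is out=not, Chilled-water valve 2 faulted=not → at least one input occurs → occurs.
Quench path lost [AND]: Temperature loop inoperative=not, Agitation branch inoperative=occurs → not all inputs occur → does not occur.
Vent system inoperative [AND]: Outboard jacket pump failed=not, Quench path lost=not → not all inputs occur → does not occur.
Interlock chain inoperative [OR]: Cooling jacket unavailable=occurs, Vent system inoperative=not, Outboard trip relay 2 fails=not, Reserve jacket pump 2 is inoperative=not → at least one input occurs → occurs.
Chemical batch overheats [OR]: Interlock chain inoperative=occurs, #1 agitator 2 failed=not, Right coolant supply 2 malfunctions=not, Controller 2 offline=not → at least one input occurs → occurs.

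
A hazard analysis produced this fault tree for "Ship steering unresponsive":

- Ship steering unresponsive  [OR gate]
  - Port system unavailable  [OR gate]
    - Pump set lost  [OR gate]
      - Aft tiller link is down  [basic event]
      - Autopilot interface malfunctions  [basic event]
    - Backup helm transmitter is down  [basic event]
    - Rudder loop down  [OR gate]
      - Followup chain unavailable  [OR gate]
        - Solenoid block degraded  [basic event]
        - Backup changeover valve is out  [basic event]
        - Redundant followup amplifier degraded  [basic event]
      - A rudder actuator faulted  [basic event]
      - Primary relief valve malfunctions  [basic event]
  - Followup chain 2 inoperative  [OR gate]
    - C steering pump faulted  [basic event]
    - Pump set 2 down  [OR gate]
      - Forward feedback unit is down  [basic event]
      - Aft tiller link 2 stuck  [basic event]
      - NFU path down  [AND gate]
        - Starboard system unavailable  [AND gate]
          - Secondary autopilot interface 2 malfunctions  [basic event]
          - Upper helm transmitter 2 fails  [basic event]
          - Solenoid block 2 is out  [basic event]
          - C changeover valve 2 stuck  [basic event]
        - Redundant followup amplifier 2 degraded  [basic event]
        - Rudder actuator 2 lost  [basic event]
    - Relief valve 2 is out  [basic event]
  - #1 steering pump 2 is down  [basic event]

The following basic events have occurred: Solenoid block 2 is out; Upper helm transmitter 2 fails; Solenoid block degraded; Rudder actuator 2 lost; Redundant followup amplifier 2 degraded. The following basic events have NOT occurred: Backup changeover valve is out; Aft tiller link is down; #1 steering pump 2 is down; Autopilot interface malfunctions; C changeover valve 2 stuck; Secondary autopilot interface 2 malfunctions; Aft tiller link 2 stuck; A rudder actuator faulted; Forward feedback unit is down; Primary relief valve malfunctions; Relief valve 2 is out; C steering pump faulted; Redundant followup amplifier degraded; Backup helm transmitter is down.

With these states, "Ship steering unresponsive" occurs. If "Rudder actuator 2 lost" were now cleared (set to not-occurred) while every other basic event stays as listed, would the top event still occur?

Counterfactual: set "Rudder actuator 2 lost" to not occurred.
Pump set lost [OR]: Aft tiller link is down=not, Autopilot interface malfunctions=not → no input occurs → does not occur.
Followup chain unavailable [OR]: Solenoid block degraded=occurs, Backup changeover valve is out=not, Redundant followup amplifier degraded=not → at least one input occurs → occurs.
Rudder loop down [OR]: Followup chain unavailable=occurs, A rudder actuator faulted=not, Primary relief valve malfunctions=not → at least one input occurs → occurs.
Port system unavailable [OR]: Pump set lost=not, Backup helm transmitter is down=not, Rudder loop down=occurs → at least one input occurs → occurs.
Starboard system unavailable [AND]: Secondary autopilot interface 2 malfunctions=not, Upper helm transmitter 2 fails=occurs, Solenoid block 2 is out=occurs, C changeover valve 2 stuck=not → not all inputs occur → does not occur.
NFU path down [AND]: Starboard system unavailable=not, Redundant followup amplifier 2 degraded=occurs, Rudder actuator 2 lost=not → not all inputs occur → does not occur.
Pump set 2 down [OR]: Forward feedback unit is down=not, Aft tiller link 2 stuck=not, NFU path down=not → no input occurs → does not occur.
Followup chain 2 inoperative [OR]: C steering pump faulted=not, Pump set 2 down=not, Relief valve 2 is out=not → no input occurs → does not occur.
Ship steering unresponsive [OR]: Port system unavailable=occurs, Followup chain 2 inoperative=not, #1 steering pump 2 is down=not → at least one input occurs → occurs.

Yes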